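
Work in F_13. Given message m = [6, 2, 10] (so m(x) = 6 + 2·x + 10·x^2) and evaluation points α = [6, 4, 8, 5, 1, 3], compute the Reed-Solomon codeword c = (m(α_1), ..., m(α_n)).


c = [1, 5, 12, 6, 5, 11]

Message polynomial: m(x) = 6 + 2·x + 10·x^2 (mod 13).
For each evaluation point α_i, compute m(α_i) mod 13:
  α_1 = 6: Horner steps 10 → 10 → 1, so m(6) = 1.
  α_2 = 4: Horner steps 10 → 3 → 5, so m(4) = 5.
  α_3 = 8: Horner steps 10 → 4 → 12, so m(8) = 12.
  α_4 = 5: Horner steps 10 → 0 → 6, so m(5) = 6.
  α_5 = 1: Horner steps 10 → 12 → 5, so m(1) = 5.
  α_6 = 3: Horner steps 10 → 6 → 11, so m(3) = 11.
Codeword c = [1, 5, 12, 6, 5, 11] ∈ F_13^6.


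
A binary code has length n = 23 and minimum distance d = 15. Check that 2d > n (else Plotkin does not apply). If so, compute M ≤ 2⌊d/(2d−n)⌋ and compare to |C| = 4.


Plotkin bound M ≤ 4; given |C| = 4 ≤ bound (satisfied).

Check applicability: 2d = 30, n = 23.
2d − n = 7 > 0, so Plotkin applies.
Compute d/(2d−n) = 15/7 ≈ 2.1429.
⌊d/(2d−n)⌋ = 2.
Plotkin bound: M ≤ 2·2 = 4.
Given |C| = 4, check: satisfied.
This |C| is at the Plotkin bound.


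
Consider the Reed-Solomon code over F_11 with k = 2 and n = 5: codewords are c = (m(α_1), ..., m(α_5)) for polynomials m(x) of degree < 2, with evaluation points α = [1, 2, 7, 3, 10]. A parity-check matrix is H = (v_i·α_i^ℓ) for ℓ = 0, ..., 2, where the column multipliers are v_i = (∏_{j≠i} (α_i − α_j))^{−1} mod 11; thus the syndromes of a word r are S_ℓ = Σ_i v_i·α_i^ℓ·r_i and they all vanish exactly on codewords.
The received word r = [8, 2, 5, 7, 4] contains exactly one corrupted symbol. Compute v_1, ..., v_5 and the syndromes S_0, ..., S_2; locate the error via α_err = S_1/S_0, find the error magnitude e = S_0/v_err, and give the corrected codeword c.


S = (10, 1, 10), error at position 5, error magnitude e = 6, c = [8, 2, 5, 7, 9].

Step 1: column multipliers v_i = (∏_{j≠i}(α_i − α_j))^{−1} mod 11.
  i = 1 (α = 1): (1−2)(1−7)(1−3)(1−10) = (−1)·(−6)·(−2)·(−9) = 108 ≡ 9, so v_1 = 9^{−1} = 5 (mod 11).
  i = 2 (α = 2): (2−1)(2−7)(2−3)(2−10) = 1·(−5)·(−1)·(−8) = −40 ≡ 4, so v_2 = 4^{−1} = 3 (mod 11).
  i = 3 (α = 7): (7−1)(7−2)(7−3)(7−10) = 6·5·4·(−3) = −360 ≡ 3, so v_3 = 3^{−1} = 4 (mod 11).
  i = 4 (α = 3): (3−1)(3−2)(3−7)(3−10) = 2·1·(−4)·(−7) = 56 ≡ 1, so v_4 = 1^{−1} = 1 (mod 11).
  i = 5 (α = 10): (10−1)(10−2)(10−7)(10−3) = 9·8·3·7 = 1512 ≡ 5, so v_5 = 5^{−1} = 9 (mod 11).
  v = [5, 3, 4, 1, 9].
Step 2: syndromes of r = [8, 2, 5, 7, 4] (all sums mod 11).
  S_0 = Σ v_i r_i = 5·8 + 3·2 + 4·5 + 1·7 + 9·4 = 109 ≡ 10.
  S_1 = Σ v_i α_i r_i = 5·1·8 + 3·2·2 + 4·7·5 + 1·3·7 + 9·10·4 = 573 ≡ 1.
  α_i^2 mod 11 = [1, 4, 5, 9, 1].
  S_2 = Σ v_i α_i^2 r_i = 5·1·8 + 3·4·2 + 4·5·5 + 1·9·7 + 9·1·4 = 263 ≡ 10.
  S = (10, 1, 10) ≠ 0, so r is not a codeword (an error is present).
Step 3: locate the error. For a single error e at position i, S_ℓ = v_i·e·α_i^ℓ, so α_err = S_1/S_0.
  S_0^{−1} = 10^{−1} = 10 (mod 11), so α_err = 1·10 = 10 ≡ 10 = α_5. Error position i = 5.
  Consistency check: S_2/S_1 = 10·1 = 10 ≡ 10 = α_err ✓ (single-error assumption holds).
Step 4: error magnitude e = S_0/v_5 = S_0·∏_{j≠5}(α_5 − α_j) = 10·5 = 50 ≡ 6 (mod 11).
Step 5: correct position 5: c_5 = r_5 − e = 4 − 6 ≡ 9 (mod 11). Hence c = [8, 2, 5, 7, 9].
  Check: interpolating c through the α_i gives m(x) = 3 + 5·x (degree < 2) with m(α_i) = c_i for every i, so c is indeed a codeword.


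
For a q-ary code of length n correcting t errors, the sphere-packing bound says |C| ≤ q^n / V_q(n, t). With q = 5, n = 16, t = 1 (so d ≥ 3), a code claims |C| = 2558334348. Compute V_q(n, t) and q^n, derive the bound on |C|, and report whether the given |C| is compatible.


V_q(n, t) = 65, q^n = 152587890625, Hamming bound = 2347506009, |C| = 2558334348 > bound (violated).

Step 1: Compute V_q(n, t) = Σ_{j=0}^1 C(n, j) (q−1)^j.
  j = 0: C(16,0)·(4)^0 = 1·1 = 1.
  j = 1: C(16,1)·(4)^1 = 16·4 = 64.
  V_q(n, t) = 1 + 64 = 65.
Step 2: q^n = 5^16 = 152587890625.
Step 3: Hamming bound ⌊q^n / V_q(n,t)⌋ = ⌊152587890625/65⌋ = 2347506009.
Step 4: Compare |C| = 2558334348 to 2347506009: violated.
The claimed |C| lies above the Hamming bound, so no 5-ary code of length 16 with d ≥ 3 can have 2558334348 codewords.


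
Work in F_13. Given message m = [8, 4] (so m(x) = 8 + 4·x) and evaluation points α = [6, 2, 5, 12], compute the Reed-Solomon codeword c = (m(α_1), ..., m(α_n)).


c = [6, 3, 2, 4]

Message polynomial: m(x) = 8 + 4·x (mod 13).
For each evaluation point α_i, compute m(α_i) mod 13:
  α_1 = 6: Horner steps 4 → 6, so m(6) = 6.
  α_2 = 2: Horner steps 4 → 3, so m(2) = 3.
  α_3 = 5: Horner steps 4 → 2, so m(5) = 2.
  α_4 = 12: Horner steps 4 → 4, so m(12) = 4.
Codeword c = [6, 3, 2, 4] ∈ F_13^4.


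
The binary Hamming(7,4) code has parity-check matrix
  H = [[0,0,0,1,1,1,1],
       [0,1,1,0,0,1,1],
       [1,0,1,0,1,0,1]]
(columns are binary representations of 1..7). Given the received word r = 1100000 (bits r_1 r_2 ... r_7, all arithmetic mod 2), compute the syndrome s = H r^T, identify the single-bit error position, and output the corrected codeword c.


s = (0, 1, 1)^T, error position = 3, corrected codeword c = 1110000

Compute s = H r^T mod 2 one row at a time:
  s_1 = 0 + 0 + 0 + 0 = 0 ≡ 0 (mod 2).
  s_2 = 1 + 0 + 0 + 0 = 1 ≡ 1 (mod 2).
  s_3 = 1 + 0 + 0 + 0 = 1 ≡ 1 (mod 2).
s = (0, 1, 1)^T — this equals column 3 of H (binary 011), so error is at position 3.
Correct: flip bit 3 of r = 1100000 to get c = 1110000.


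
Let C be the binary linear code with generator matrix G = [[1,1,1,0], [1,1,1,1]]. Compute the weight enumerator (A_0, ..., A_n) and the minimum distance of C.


Weight distribution: A_0 = 1, A_1 = 1, A_3 = 1, A_4 = 1. Minimum distance d = 1.

Enumerate all 2^2 = 4 messages m ∈ F_2^2.
For each, compute codeword c = mG in F_2^4, then tally its weight.
  m = 00 → c = 0000, weight = 0.
  m = 10 → c = 1110, weight = 3.
  m = 01 → c = 1111, weight = 4.
  m = 11 → c = 0001, weight = 1.
Tally weights:
  weight 0: 1 codewords.
  weight 1: 1 codewords.
  weight 3: 1 codewords.
  weight 4: 1 codewords.
Minimum distance d = smallest w > 0 with A_w > 0 = 1.
Sanity: Σ A_w = 4 = 2^2 = 4 ✓.


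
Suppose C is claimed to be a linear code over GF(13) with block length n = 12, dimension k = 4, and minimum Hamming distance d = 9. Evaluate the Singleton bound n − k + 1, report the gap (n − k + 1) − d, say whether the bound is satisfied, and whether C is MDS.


Singleton RHS = n − k + 1 = 9, slack = 0, bound satisfied, MDS.

Singleton bound: d ≤ n − k + 1.
Here n = 12, k = 4, so n − k + 1 = 9.
Given d = 9, check d ≤ 9: YES.
Slack = (n − k + 1) − d = 0.
The code is MDS (slack = 0).
Description: the claimed parameters are [12, 4, 9]_13; such a code would be MDS (meets Singleton bound).


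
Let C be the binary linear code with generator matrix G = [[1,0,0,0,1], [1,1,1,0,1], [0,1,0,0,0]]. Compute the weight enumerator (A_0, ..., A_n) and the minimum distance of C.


Weight distribution: A_0 = 1, A_1 = 2, A_2 = 2, A_3 = 2, A_4 = 1. Minimum distance d = 1.

Enumerate all 2^3 = 8 messages m ∈ F_2^3.
For each, compute codeword c = mG in F_2^5, then tally its weight.
  m = 000 → c = 00000, weight = 0.
  m = 100 → c = 10001, weight = 2.
  m = 010 → c = 11101, weight = 4.
  m = 110 → c = 01100, weight = 2.
  m = 001 → c = 01000, weight = 1.
  m = 101 → c = 11001, weight = 3.
  m = 011 → c = 10101, weight = 3.
  m = 111 → c = 00100, weight = 1.
Tally weights:
  weight 0: 1 codewords.
  weight 1: 2 codewords.
  weight 2: 2 codewords.
  weight 3: 2 codewords.
  weight 4: 1 codewords.
Minimum distance d = smallest w > 0 with A_w > 0 = 1.
Sanity: Σ A_w = 8 = 2^3 = 8 ✓.


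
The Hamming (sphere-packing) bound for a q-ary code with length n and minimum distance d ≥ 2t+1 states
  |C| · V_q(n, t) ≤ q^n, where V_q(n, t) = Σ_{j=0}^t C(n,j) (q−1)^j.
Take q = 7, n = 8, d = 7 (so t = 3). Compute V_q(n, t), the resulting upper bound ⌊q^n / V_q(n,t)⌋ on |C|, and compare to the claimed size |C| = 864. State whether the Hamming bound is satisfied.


V_q(n, t) = 13153, q^n = 5764801, Hamming bound = 438, |C| = 864 > bound (violated).

Step 1: Compute V_q(n, t) = Σ_{j=0}^3 C(n, j) (q−1)^j.
  j = 0: C(8,0)·(6)^0 = 1·1 = 1.
  j = 1: C(8,1)·(6)^1 = 8·6 = 48.
  j = 2: C(8,2)·(6)^2 = 28·36 = 1008.
  j = 3: C(8,3)·(6)^3 = 56·216 = 12096.
  V_q(n, t) = 1 + 48 + 1008 + 12096 = 13153.
Step 2: q^n = 7^8 = 5764801.
Step 3: Hamming bound ⌊q^n / V_q(n,t)⌋ = ⌊5764801/13153⌋ = 438.
Step 4: Compare |C| = 864 to 438: violated.
The claimed |C| lies above the Hamming bound, so no 7-ary code of length 8 with d ≥ 7 can have 864 codewords.


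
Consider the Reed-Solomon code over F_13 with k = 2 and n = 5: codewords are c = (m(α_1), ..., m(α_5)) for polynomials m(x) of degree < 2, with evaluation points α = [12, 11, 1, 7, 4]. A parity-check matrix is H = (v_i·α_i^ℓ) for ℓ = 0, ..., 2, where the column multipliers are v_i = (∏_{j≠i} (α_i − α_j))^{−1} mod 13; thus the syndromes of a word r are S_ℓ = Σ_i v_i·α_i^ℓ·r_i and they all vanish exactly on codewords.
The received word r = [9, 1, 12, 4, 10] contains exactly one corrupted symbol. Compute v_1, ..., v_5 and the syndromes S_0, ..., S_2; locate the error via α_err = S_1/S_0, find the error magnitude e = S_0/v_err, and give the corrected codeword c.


S = (1, 7, 10), error at position 4, error magnitude e = 9, c = [9, 1, 12, 8, 10].

Step 1: column multipliers v_i = (∏_{j≠i}(α_i − α_j))^{−1} mod 13.
  i = 1 (α = 12): (12−11)(12−1)(12−7)(12−4) = 1·11·5·8 = 440 ≡ 11, so v_1 = 11^{−1} = 6 (mod 13).
  i = 2 (α = 11): (11−12)(11−1)(11−7)(11−4) = (−1)·10·4·7 = −280 ≡ 6, so v_2 = 6^{−1} = 11 (mod 13).
  i = 3 (α = 1): (1−12)(1−11)(1−7)(1−4) = (−11)·(−10)·(−6)·(−3) = 1980 ≡ 4, so v_3 = 4^{−1} = 10 (mod 13).
  i = 4 (α = 7): (7−12)(7−11)(7−1)(7−4) = (−5)·(−4)·6·3 = 360 ≡ 9, so v_4 = 9^{−1} = 3 (mod 13).
  i = 5 (α = 4): (4−12)(4−11)(4−1)(4−7) = (−8)·(−7)·3·(−3) = −504 ≡ 3, so v_5 = 3^{−1} = 9 (mod 13).
  v = [6, 11, 10, 3, 9].
Step 2: syndromes of r = [9, 1, 12, 4, 10] (all sums mod 13).
  S_0 = Σ v_i r_i = 6·9 + 11·1 + 10·12 + 3·4 + 9·10 = 287 ≡ 1.
  S_1 = Σ v_i α_i r_i = 6·12·9 + 11·11·1 + 10·1·12 + 3·7·4 + 9·4·10 = 1333 ≡ 7.
  α_i^2 mod 13 = [1, 4, 1, 10, 3].
  S_2 = Σ v_i α_i^2 r_i = 6·1·9 + 11·4·1 + 10·1·12 + 3·10·4 + 9·3·10 = 608 ≡ 10.
  S = (1, 7, 10) ≠ 0, so r is not a codeword (an error is present).
Step 3: locate the error. For a single error e at position i, S_ℓ = v_i·e·α_i^ℓ, so α_err = S_1/S_0.
  S_0^{−1} = 1^{−1} = 1 (mod 13), so α_err = 7·1 = 7 ≡ 7 = α_4. Error position i = 4.
  Consistency check: S_2/S_1 = 10·2 = 20 ≡ 7 = α_err ✓ (single-error assumption holds).
Step 4: error magnitude e = S_0/v_4 = S_0·∏_{j≠4}(α_4 − α_j) = 1·9 = 9 ≡ 9 (mod 13).
Step 5: correct position 4: c_4 = r_4 − e = 4 − 9 ≡ 8 (mod 13). Hence c = [9, 1, 12, 8, 10].
  Check: interpolating c through the α_i gives m(x) = 4 + 8·x (degree < 2) with m(α_i) = c_i for every i, so c is indeed a codeword.


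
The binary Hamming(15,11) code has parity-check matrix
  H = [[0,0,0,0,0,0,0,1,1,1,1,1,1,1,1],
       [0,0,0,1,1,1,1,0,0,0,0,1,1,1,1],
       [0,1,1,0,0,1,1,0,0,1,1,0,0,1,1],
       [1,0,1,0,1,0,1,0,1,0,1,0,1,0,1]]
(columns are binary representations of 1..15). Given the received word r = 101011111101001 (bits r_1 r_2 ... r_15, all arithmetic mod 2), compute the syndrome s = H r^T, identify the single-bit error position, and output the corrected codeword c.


s = (1, 1, 1, 0)^T, error position = 14, corrected codeword c = 101011111101011

Compute s = H r^T mod 2 one row at a time:
  s_1 = 1 + 1 + 1 + 0 + 1 + 0 + 0 + 1 = 5 ≡ 1 (mod 2).
  s_2 = 0 + 1 + 1 + 1 + 1 + 0 + 0 + 1 = 5 ≡ 1 (mod 2).
  s_3 = 0 + 1 + 1 + 1 + 1 + 0 + 0 + 1 = 5 ≡ 1 (mod 2).
  s_4 = 1 + 1 + 1 + 1 + 1 + 0 + 0 + 1 = 6 ≡ 0 (mod 2).
s = (1, 1, 1, 0)^T — this equals column 14 of H (binary 1110), so error is at position 14.
Correct: flip bit 14 of r = 101011111101001 to get c = 101011111101011.


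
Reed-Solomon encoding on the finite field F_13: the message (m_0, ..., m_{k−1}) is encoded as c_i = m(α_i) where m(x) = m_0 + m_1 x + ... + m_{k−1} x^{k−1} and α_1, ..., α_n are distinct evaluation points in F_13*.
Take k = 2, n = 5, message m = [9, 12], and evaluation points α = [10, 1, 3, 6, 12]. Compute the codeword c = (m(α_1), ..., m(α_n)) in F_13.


c = [12, 8, 6, 3, 10]

Message polynomial: m(x) = 9 + 12·x (mod 13).
For each evaluation point α_i, compute m(α_i) mod 13:
  α_1 = 10: Horner steps 12 → 12, so m(10) = 12.
  α_2 = 1: Horner steps 12 → 8, so m(1) = 8.
  α_3 = 3: Horner steps 12 → 6, so m(3) = 6.
  α_4 = 6: Horner steps 12 → 3, so m(6) = 3.
  α_5 = 12: Horner steps 12 → 10, so m(12) = 10.
Codeword c = [12, 8, 6, 3, 10] ∈ F_13^5.


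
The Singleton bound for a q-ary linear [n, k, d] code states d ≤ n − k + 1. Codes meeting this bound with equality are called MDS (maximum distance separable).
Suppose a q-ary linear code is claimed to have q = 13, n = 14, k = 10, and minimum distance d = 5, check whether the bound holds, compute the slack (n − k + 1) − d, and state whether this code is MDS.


Singleton RHS = n − k + 1 = 5, slack = 0, bound satisfied, MDS.

Singleton bound: d ≤ n − k + 1.
Here n = 14, k = 10, so n − k + 1 = 5.
Given d = 5, check d ≤ 5: YES.
Slack = (n − k + 1) − d = 0.
The code is MDS (slack = 0).
Description: the claimed parameters are [14, 10, 5]_13; such a code would be MDS (meets Singleton bound).


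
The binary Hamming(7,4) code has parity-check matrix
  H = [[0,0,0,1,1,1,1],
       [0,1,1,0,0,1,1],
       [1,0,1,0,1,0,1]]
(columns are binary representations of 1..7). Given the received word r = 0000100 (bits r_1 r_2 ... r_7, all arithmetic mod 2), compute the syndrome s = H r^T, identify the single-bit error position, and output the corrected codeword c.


s = (1, 0, 1)^T, error position = 5, corrected codeword c = 0000000

Compute s = H r^T mod 2 one row at a time:
  s_1 = 0 + 1 + 0 + 0 = 1 ≡ 1 (mod 2).
  s_2 = 0 + 0 + 0 + 0 = 0 ≡ 0 (mod 2).
  s_3 = 0 + 0 + 1 + 0 = 1 ≡ 1 (mod 2).
s = (1, 0, 1)^T — this equals column 5 of H (binary 101), so error is at position 5.
Correct: flip bit 5 of r = 0000100 to get c = 0000000.


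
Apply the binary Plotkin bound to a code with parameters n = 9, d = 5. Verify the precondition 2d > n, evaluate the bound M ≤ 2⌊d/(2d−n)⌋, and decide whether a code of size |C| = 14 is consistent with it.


Plotkin bound M ≤ 10; given |C| = 14 > bound (violated).

Check applicability: 2d = 10, n = 9.
2d − n = 1 > 0, so Plotkin applies.
Compute d/(2d−n) = 5/1 ≈ 5.0000.
⌊d/(2d−n)⌋ = 5.
Plotkin bound: M ≤ 2·5 = 10.
Given |C| = 14, check: VIOLATED.
This |C| is above the Plotkin bound, so no binary code with n = 9, d = 5 and 14 codewords exists.


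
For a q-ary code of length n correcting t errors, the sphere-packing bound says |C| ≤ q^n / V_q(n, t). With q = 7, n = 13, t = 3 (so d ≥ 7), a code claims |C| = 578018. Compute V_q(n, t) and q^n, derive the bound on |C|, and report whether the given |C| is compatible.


V_q(n, t) = 64663, q^n = 96889010407, Hamming bound = 1498368, |C| = 578018 ≤ bound (satisfied).

Step 1: Compute V_q(n, t) = Σ_{j=0}^3 C(n, j) (q−1)^j.
  j = 0: C(13,0)·(6)^0 = 1·1 = 1.
  j = 1: C(13,1)·(6)^1 = 13·6 = 78.
  j = 2: C(13,2)·(6)^2 = 78·36 = 2808.
  j = 3: C(13,3)·(6)^3 = 286·216 = 61776.
  V_q(n, t) = 1 + 78 + 2808 + 61776 = 64663.
Step 2: q^n = 7^13 = 96889010407.
Step 3: Hamming bound ⌊q^n / V_q(n,t)⌋ = ⌊96889010407/64663⌋ = 1498368.
Step 4: Compare |C| = 578018 to 1498368: satisfied.
The claimed |C| lies below the Hamming bound.


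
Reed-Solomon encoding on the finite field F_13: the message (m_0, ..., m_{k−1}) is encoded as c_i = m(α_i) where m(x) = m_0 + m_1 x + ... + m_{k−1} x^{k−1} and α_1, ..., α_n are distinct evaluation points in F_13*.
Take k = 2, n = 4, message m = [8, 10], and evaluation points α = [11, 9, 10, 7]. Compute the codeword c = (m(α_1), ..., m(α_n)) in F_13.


c = [1, 7, 4, 0]

Message polynomial: m(x) = 8 + 10·x (mod 13).
For each evaluation point α_i, compute m(α_i) mod 13:
  α_1 = 11: Horner steps 10 → 1, so m(11) = 1.
  α_2 = 9: Horner steps 10 → 7, so m(9) = 7.
  α_3 = 10: Horner steps 10 → 4, so m(10) = 4.
  α_4 = 7: Horner steps 10 → 0, so m(7) = 0.
Codeword c = [1, 7, 4, 0] ∈ F_13^4.


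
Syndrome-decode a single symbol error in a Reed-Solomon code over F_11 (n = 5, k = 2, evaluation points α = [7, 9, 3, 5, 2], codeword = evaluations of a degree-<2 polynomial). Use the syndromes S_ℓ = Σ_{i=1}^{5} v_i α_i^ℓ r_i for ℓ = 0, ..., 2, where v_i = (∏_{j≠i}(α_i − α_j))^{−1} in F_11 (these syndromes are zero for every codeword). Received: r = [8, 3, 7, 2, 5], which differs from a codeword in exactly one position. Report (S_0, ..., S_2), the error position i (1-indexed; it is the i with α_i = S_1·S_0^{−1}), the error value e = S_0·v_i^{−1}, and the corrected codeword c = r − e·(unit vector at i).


S = (2, 4, 8), error at position 5, error magnitude e = 1, c = [8, 3, 7, 2, 4].

Step 1: column multipliers v_i = (∏_{j≠i}(α_i − α_j))^{−1} mod 11.
  i = 1 (α = 7): (7−9)(7−3)(7−5)(7−2) = (−2)·4·2·5 = −80 ≡ 8, so v_1 = 8^{−1} = 7 (mod 11).
  i = 2 (α = 9): (9−7)(9−3)(9−5)(9−2) = 2·6·4·7 = 336 ≡ 6, so v_2 = 6^{−1} = 2 (mod 11).
  i = 3 (α = 3): (3−7)(3−9)(3−5)(3−2) = (−4)·(−6)·(−2)·1 = −48 ≡ 7, so v_3 = 7^{−1} = 8 (mod 11).
  i = 4 (α = 5): (5−7)(5−9)(5−3)(5−2) = (−2)·(−4)·2·3 = 48 ≡ 4, so v_4 = 4^{−1} = 3 (mod 11).
  i = 5 (α = 2): (2−7)(2−9)(2−3)(2−5) = (−5)·(−7)·(−1)·(−3) = 105 ≡ 6, so v_5 = 6^{−1} = 2 (mod 11).
  v = [7, 2, 8, 3, 2].
Step 2: syndromes of r = [8, 3, 7, 2, 5] (all sums mod 11).
  S_0 = Σ v_i r_i = 7·8 + 2·3 + 8·7 + 3·2 + 2·5 = 134 ≡ 2.
  S_1 = Σ v_i α_i r_i = 7·7·8 + 2·9·3 + 8·3·7 + 3·5·2 + 2·2·5 = 664 ≡ 4.
  α_i^2 mod 11 = [5, 4, 9, 3, 4].
  S_2 = Σ v_i α_i^2 r_i = 7·5·8 + 2·4·3 + 8·9·7 + 3·3·2 + 2·4·5 = 866 ≡ 8.
  S = (2, 4, 8) ≠ 0, so r is not a codeword (an error is present).
Step 3: locate the error. For a single error e at position i, S_ℓ = v_i·e·α_i^ℓ, so α_err = S_1/S_0.
  S_0^{−1} = 2^{−1} = 6 (mod 11), so α_err = 4·6 = 24 ≡ 2 = α_5. Error position i = 5.
  Consistency check: S_2/S_1 = 8·3 = 24 ≡ 2 = α_err ✓ (single-error assumption holds).
Step 4: error magnitude e = S_0/v_5 = S_0·∏_{j≠5}(α_5 − α_j) = 2·6 = 12 ≡ 1 (mod 11).
Step 5: correct position 5: c_5 = r_5 − e = 5 − 1 ≡ 4 (mod 11). Hence c = [8, 3, 7, 2, 4].
  Check: interpolating c through the α_i gives m(x) = 9 + 3·x (degree < 2) with m(α_i) = c_i for every i, so c is indeed a codeword.


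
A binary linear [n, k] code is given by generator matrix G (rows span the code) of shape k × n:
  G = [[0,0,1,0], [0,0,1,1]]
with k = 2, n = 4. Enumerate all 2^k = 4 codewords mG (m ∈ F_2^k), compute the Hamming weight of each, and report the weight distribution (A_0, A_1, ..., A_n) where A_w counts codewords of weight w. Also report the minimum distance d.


Weight distribution: A_0 = 1, A_1 = 2, A_2 = 1. Minimum distance d = 1.

Enumerate all 2^2 = 4 messages m ∈ F_2^2.
For each, compute codeword c = mG in F_2^4, then tally its weight.
  m = 00 → c = 0000, weight = 0.
  m = 10 → c = 0010, weight = 1.
  m = 01 → c = 0011, weight = 2.
  m = 11 → c = 0001, weight = 1.
Tally weights:
  weight 0: 1 codewords.
  weight 1: 2 codewords.
  weight 2: 1 codewords.
Minimum distance d = smallest w > 0 with A_w > 0 = 1.
Sanity: Σ A_w = 4 = 2^2 = 4 ✓.


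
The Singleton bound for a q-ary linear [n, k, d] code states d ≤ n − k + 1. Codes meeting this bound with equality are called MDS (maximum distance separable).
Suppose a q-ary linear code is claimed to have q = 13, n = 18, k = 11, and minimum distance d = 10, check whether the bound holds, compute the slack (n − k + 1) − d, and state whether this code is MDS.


Singleton RHS = n − k + 1 = 8, slack = -2, bound violated (no such code; not MDS).

Singleton bound: d ≤ n − k + 1.
Here n = 18, k = 11, so n − k + 1 = 8.
Given d = 10, check d ≤ 8: NO.
Slack = (n − k + 1) − d = -2.
The slack is negative: d = 10 exceeds n − k + 1 = 8 by 2, so the Singleton bound is violated and no linear [18, 11, 10]_13 code can exist. In particular it is not MDS (MDS requires d = n − k + 1 exactly).
Description: the claimed parameters are [18, 11, 10]_13; such a code would be impossible (violates the Singleton bound).


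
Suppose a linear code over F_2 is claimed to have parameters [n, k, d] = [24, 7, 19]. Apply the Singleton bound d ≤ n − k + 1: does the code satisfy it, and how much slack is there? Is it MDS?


Singleton RHS = n − k + 1 = 18, slack = -1, bound violated (no such code; not MDS).

Singleton bound: d ≤ n − k + 1.
Here n = 24, k = 7, so n − k + 1 = 18.
Given d = 19, check d ≤ 18: NO.
Slack = (n − k + 1) − d = -1.
The slack is negative: d = 19 exceeds n − k + 1 = 18 by 1, so the Singleton bound is violated and no linear [24, 7, 19]_2 code can exist. In particular it is not MDS (MDS requires d = n − k + 1 exactly).
Description: the claimed parameters are [24, 7, 19]_2; such a code would be impossible (violates the Singleton bound).


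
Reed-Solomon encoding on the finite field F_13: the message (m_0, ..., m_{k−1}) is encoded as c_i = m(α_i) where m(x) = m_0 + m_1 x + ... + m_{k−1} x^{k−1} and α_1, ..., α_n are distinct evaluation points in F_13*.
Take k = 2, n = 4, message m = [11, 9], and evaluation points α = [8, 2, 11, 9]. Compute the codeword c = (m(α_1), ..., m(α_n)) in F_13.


c = [5, 3, 6, 1]

Message polynomial: m(x) = 11 + 9·x (mod 13).
For each evaluation point α_i, compute m(α_i) mod 13:
  α_1 = 8: Horner steps 9 → 5, so m(8) = 5.
  α_2 = 2: Horner steps 9 → 3, so m(2) = 3.
  α_3 = 11: Horner steps 9 → 6, so m(11) = 6.
  α_4 = 9: Horner steps 9 → 1, so m(9) = 1.
Codeword c = [5, 3, 6, 1] ∈ F_13^4.


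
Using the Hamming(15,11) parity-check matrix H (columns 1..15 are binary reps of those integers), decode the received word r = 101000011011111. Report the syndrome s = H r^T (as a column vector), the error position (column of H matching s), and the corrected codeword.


s = (1, 0, 0, 0)^T, error position = 8, corrected codeword c = 101000001011111

Compute s = H r^T mod 2 one row at a time:
  s_1 = 1 + 1 + 0 + 1 + 1 + 1 + 1 + 1 = 7 ≡ 1 (mod 2).
  s_2 = 0 + 0 + 0 + 0 + 1 + 1 + 1 + 1 = 4 ≡ 0 (mod 2).
  s_3 = 0 + 1 + 0 + 0 + 0 + 1 + 1 + 1 = 4 ≡ 0 (mod 2).
  s_4 = 1 + 1 + 0 + 0 + 1 + 1 + 1 + 1 = 6 ≡ 0 (mod 2).
s = (1, 0, 0, 0)^T — this equals column 8 of H (binary 1000), so error is at position 8.
Correct: flip bit 8 of r = 101000011011111 to get c = 101000001011111.


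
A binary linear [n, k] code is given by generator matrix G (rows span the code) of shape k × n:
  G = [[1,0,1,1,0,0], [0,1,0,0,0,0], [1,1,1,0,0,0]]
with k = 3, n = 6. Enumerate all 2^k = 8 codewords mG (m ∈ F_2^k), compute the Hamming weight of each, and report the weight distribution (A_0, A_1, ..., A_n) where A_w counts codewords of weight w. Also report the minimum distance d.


Weight distribution: A_0 = 1, A_1 = 2, A_2 = 2, A_3 = 2, A_4 = 1. Minimum distance d = 1.

Enumerate all 2^3 = 8 messages m ∈ F_2^3.
For each, compute codeword c = mG in F_2^6, then tally its weight.
  m = 000 → c = 000000, weight = 0.
  m = 100 → c = 101100, weight = 3.
  m = 010 → c = 010000, weight = 1.
  m = 110 → c = 111100, weight = 4.
  m = 001 → c = 111000, weight = 3.
  m = 101 → c = 010100, weight = 2.
  m = 011 → c = 101000, weight = 2.
  m = 111 → c = 000100, weight = 1.
Tally weights:
  weight 0: 1 codewords.
  weight 1: 2 codewords.
  weight 2: 2 codewords.
  weight 3: 2 codewords.
  weight 4: 1 codewords.
Minimum distance d = smallest w > 0 with A_w > 0 = 1.
Sanity: Σ A_w = 8 = 2^3 = 8 ✓.


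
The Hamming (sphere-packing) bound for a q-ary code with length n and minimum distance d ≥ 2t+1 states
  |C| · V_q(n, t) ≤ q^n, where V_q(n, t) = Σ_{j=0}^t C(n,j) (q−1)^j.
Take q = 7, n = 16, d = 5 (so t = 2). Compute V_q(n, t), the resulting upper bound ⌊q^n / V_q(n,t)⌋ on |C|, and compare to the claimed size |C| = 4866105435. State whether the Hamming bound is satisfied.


V_q(n, t) = 4417, q^n = 33232930569601, Hamming bound = 7523869270, |C| = 4866105435 ≤ bound (satisfied).

Step 1: Compute V_q(n, t) = Σ_{j=0}^2 C(n, j) (q−1)^j.
  j = 0: C(16,0)·(6)^0 = 1·1 = 1.
  j = 1: C(16,1)·(6)^1 = 16·6 = 96.
  j = 2: C(16,2)·(6)^2 = 120·36 = 4320.
  V_q(n, t) = 1 + 96 + 4320 = 4417.
Step 2: q^n = 7^16 = 33232930569601.
Step 3: Hamming bound ⌊q^n / V_q(n,t)⌋ = ⌊33232930569601/4417⌋ = 7523869270.
Step 4: Compare |C| = 4866105435 to 7523869270: satisfied.
The claimed |C| lies below the Hamming bound.


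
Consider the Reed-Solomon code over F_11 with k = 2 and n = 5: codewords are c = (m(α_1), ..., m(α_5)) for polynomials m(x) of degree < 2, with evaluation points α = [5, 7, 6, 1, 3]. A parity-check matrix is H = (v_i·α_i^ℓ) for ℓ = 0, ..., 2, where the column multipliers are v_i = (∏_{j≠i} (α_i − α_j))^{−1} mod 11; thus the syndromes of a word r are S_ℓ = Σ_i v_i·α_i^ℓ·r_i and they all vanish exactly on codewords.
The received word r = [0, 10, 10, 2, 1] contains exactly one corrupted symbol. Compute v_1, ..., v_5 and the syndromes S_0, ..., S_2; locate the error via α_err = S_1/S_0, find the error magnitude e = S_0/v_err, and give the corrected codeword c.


S = (7, 9, 10), error at position 3, error magnitude e = 5, c = [0, 10, 5, 2, 1].

Step 1: column multipliers v_i = (∏_{j≠i}(α_i − α_j))^{−1} mod 11.
  i = 1 (α = 5): (5−7)(5−6)(5−1)(5−3) = (−2)·(−1)·4·2 = 16 ≡ 5, so v_1 = 5^{−1} = 9 (mod 11).
  i = 2 (α = 7): (7−5)(7−6)(7−1)(7−3) = 2·1·6·4 = 48 ≡ 4, so v_2 = 4^{−1} = 3 (mod 11).
  i = 3 (α = 6): (6−5)(6−7)(6−1)(6−3) = 1·(−1)·5·3 = −15 ≡ 7, so v_3 = 7^{−1} = 8 (mod 11).
  i = 4 (α = 1): (1−5)(1−7)(1−6)(1−3) = (−4)·(−6)·(−5)·(−2) = 240 ≡ 9, so v_4 = 9^{−1} = 5 (mod 11).
  i = 5 (α = 3): (3−5)(3−7)(3−6)(3−1) = (−2)·(−4)·(−3)·2 = −48 ≡ 7, so v_5 = 7^{−1} = 8 (mod 11).
  v = [9, 3, 8, 5, 8].
Step 2: syndromes of r = [0, 10, 10, 2, 1] (all sums mod 11).
  S_0 = Σ v_i r_i = 9·0 + 3·10 + 8·10 + 5·2 + 8·1 = 128 ≡ 7.
  S_1 = Σ v_i α_i r_i = 9·5·0 + 3·7·10 + 8·6·10 + 5·1·2 + 8·3·1 = 724 ≡ 9.
  α_i^2 mod 11 = [3, 5, 3, 1, 9].
  S_2 = Σ v_i α_i^2 r_i = 9·3·0 + 3·5·10 + 8·3·10 + 5·1·2 + 8·9·1 = 472 ≡ 10.
  S = (7, 9, 10) ≠ 0, so r is not a codeword (an error is present).
Step 3: locate the error. For a single error e at position i, S_ℓ = v_i·e·α_i^ℓ, so α_err = S_1/S_0.
  S_0^{−1} = 7^{−1} = 8 (mod 11), so α_err = 9·8 = 72 ≡ 6 = α_3. Error position i = 3.
  Consistency check: S_2/S_1 = 10·5 = 50 ≡ 6 = α_err ✓ (single-error assumption holds).
Step 4: error magnitude e = S_0/v_3 = S_0·∏_{j≠3}(α_3 − α_j) = 7·7 = 49 ≡ 5 (mod 11).
Step 5: correct position 3: c_3 = r_3 − e = 10 − 5 ≡ 5 (mod 11). Hence c = [0, 10, 5, 2, 1].
  Check: interpolating c through the α_i gives m(x) = 8 + 5·x (degree < 2) with m(α_i) = c_i for every i, so c is indeed a codeword.


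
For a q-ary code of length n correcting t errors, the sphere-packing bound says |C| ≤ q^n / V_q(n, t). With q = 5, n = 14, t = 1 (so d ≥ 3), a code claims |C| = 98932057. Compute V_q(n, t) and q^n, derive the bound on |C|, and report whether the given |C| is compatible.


V_q(n, t) = 57, q^n = 6103515625, Hamming bound = 107079221, |C| = 98932057 ≤ bound (satisfied).

Step 1: Compute V_q(n, t) = Σ_{j=0}^1 C(n, j) (q−1)^j.
  j = 0: C(14,0)·(4)^0 = 1·1 = 1.
  j = 1: C(14,1)·(4)^1 = 14·4 = 56.
  V_q(n, t) = 1 + 56 = 57.
Step 2: q^n = 5^14 = 6103515625.
Step 3: Hamming bound ⌊q^n / V_q(n,t)⌋ = ⌊6103515625/57⌋ = 107079221.
Step 4: Compare |C| = 98932057 to 107079221: satisfied.
The claimed |C| lies below the Hamming bound.


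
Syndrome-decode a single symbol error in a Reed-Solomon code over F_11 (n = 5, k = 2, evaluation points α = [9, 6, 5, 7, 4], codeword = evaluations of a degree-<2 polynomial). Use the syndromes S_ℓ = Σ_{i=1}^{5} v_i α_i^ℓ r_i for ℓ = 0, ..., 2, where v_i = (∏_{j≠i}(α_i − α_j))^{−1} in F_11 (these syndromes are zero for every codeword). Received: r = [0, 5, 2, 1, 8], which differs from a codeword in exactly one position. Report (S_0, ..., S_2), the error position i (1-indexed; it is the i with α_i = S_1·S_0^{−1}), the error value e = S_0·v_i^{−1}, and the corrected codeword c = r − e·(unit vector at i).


S = (7, 9, 10), error at position 2, error magnitude e = 9, c = [0, 7, 2, 1, 8].

Step 1: column multipliers v_i = (∏_{j≠i}(α_i − α_j))^{−1} mod 11.
  i = 1 (α = 9): (9−6)(9−5)(9−7)(9−4) = 3·4·2·5 = 120 ≡ 10, so v_1 = 10^{−1} = 10 (mod 11).
  i = 2 (α = 6): (6−9)(6−5)(6−7)(6−4) = (−3)·1·(−1)·2 = 6 ≡ 6, so v_2 = 6^{−1} = 2 (mod 11).
  i = 3 (α = 5): (5−9)(5−6)(5−7)(5−4) = (−4)·(−1)·(−2)·1 = −8 ≡ 3, so v_3 = 3^{−1} = 4 (mod 11).
  i = 4 (α = 7): (7−9)(7−6)(7−5)(7−4) = (−2)·1·2·3 = −12 ≡ 10, so v_4 = 10^{−1} = 10 (mod 11).
  i = 5 (α = 4): (4−9)(4−6)(4−5)(4−7) = (−5)·(−2)·(−1)·(−3) = 30 ≡ 8, so v_5 = 8^{−1} = 7 (mod 11).
  v = [10, 2, 4, 10, 7].
Step 2: syndromes of r = [0, 5, 2, 1, 8] (all sums mod 11).
  S_0 = Σ v_i r_i = 10·0 + 2·5 + 4·2 + 10·1 + 7·8 = 84 ≡ 7.
  S_1 = Σ v_i α_i r_i = 10·9·0 + 2·6·5 + 4·5·2 + 10·7·1 + 7·4·8 = 394 ≡ 9.
  α_i^2 mod 11 = [4, 3, 3, 5, 5].
  S_2 = Σ v_i α_i^2 r_i = 10·4·0 + 2·3·5 + 4·3·2 + 10·5·1 + 7·5·8 = 384 ≡ 10.
  S = (7, 9, 10) ≠ 0, so r is not a codeword (an error is present).
Step 3: locate the error. For a single error e at position i, S_ℓ = v_i·e·α_i^ℓ, so α_err = S_1/S_0.
  S_0^{−1} = 7^{−1} = 8 (mod 11), so α_err = 9·8 = 72 ≡ 6 = α_2. Error position i = 2.
  Consistency check: S_2/S_1 = 10·5 = 50 ≡ 6 = α_err ✓ (single-error assumption holds).
Step 4: error magnitude e = S_0/v_2 = S_0·∏_{j≠2}(α_2 − α_j) = 7·6 = 42 ≡ 9 (mod 11).
Step 5: correct position 2: c_2 = r_2 − e = 5 − 9 ≡ 7 (mod 11). Hence c = [0, 7, 2, 1, 8].
  Check: interpolating c through the α_i gives m(x) = 10 + 5·x (degree < 2) with m(α_i) = c_i for every i, so c is indeed a codeword.


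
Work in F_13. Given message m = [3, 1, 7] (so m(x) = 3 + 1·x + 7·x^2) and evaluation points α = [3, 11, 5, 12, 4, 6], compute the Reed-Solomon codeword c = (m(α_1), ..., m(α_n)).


c = [4, 3, 1, 9, 2, 1]

Message polynomial: m(x) = 3 + 1·x + 7·x^2 (mod 13).
For each evaluation point α_i, compute m(α_i) mod 13:
  α_1 = 3: Horner steps 7 → 9 → 4, so m(3) = 4.
  α_2 = 11: Horner steps 7 → 0 → 3, so m(11) = 3.
  α_3 = 5: Horner steps 7 → 10 → 1, so m(5) = 1.
  α_4 = 12: Horner steps 7 → 7 → 9, so m(12) = 9.
  α_5 = 4: Horner steps 7 → 3 → 2, so m(4) = 2.
  α_6 = 6: Horner steps 7 → 4 → 1, so m(6) = 1.
Codeword c = [4, 3, 1, 9, 2, 1] ∈ F_13^6.


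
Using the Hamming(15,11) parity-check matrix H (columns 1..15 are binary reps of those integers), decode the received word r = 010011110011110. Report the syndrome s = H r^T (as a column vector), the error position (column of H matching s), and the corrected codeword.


s = (1, 0, 1, 0)^T, error position = 10, corrected codeword c = 010011110111110

Compute s = H r^T mod 2 one row at a time:
  s_1 = 1 + 0 + 0 + 1 + 1 + 1 + 1 + 0 = 5 ≡ 1 (mod 2).
  s_2 = 0 + 1 + 1 + 1 + 1 + 1 + 1 + 0 = 6 ≡ 0 (mod 2).
  s_3 = 1 + 0 + 1 + 1 + 0 + 1 + 1 + 0 = 5 ≡ 1 (mod 2).
  s_4 = 0 + 0 + 1 + 1 + 0 + 1 + 1 + 0 = 4 ≡ 0 (mod 2).
s = (1, 0, 1, 0)^T — this equals column 10 of H (binary 1010), so error is at position 10.
Correct: flip bit 10 of r = 010011110011110 to get c = 010011110111110.


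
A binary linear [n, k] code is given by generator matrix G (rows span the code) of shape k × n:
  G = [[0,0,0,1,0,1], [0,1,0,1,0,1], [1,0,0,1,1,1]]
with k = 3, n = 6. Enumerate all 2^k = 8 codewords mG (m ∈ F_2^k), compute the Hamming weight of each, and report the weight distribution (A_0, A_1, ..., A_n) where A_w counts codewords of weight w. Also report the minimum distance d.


Weight distribution: A_0 = 1, A_1 = 1, A_2 = 2, A_3 = 2, A_4 = 1, A_5 = 1. Minimum distance d = 1.

Enumerate all 2^3 = 8 messages m ∈ F_2^3.
For each, compute codeword c = mG in F_2^6, then tally its weight.
  m = 000 → c = 000000, weight = 0.
  m = 100 → c = 000101, weight = 2.
  m = 010 → c = 010101, weight = 3.
  m = 110 → c = 010000, weight = 1.
  m = 001 → c = 100111, weight = 4.
  m = 101 → c = 100010, weight = 2.
  m = 011 → c = 110010, weight = 3.
  m = 111 → c = 110111, weight = 5.
Tally weights:
  weight 0: 1 codewords.
  weight 1: 1 codewords.
  weight 2: 2 codewords.
  weight 3: 2 codewords.
  weight 4: 1 codewords.
  weight 5: 1 codewords.
Minimum distance d = smallest w > 0 with A_w > 0 = 1.
Sanity: Σ A_w = 8 = 2^3 = 8 ✓.


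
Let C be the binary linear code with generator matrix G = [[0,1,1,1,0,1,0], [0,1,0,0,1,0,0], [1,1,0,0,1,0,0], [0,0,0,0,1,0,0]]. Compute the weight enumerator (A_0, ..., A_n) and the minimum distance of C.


Weight distribution: A_0 = 1, A_1 = 3, A_2 = 3, A_3 = 2, A_4 = 3, A_5 = 3, A_6 = 1. Minimum distance d = 1.

Enumerate all 2^4 = 16 messages m ∈ F_2^4.
For each, compute codeword c = mG in F_2^7, then tally its weight.
  m = 0000 → c = 0000000, weight = 0.
  m = 1000 → c = 0111010, weight = 4.
  m = 0100 → c = 0100100, weight = 2.
  m = 1100 → c = 0011110, weight = 4.
  m = 0010 → c = 1100100, weight = 3.
  m = 1010 → c = 1011110, weight = 5.
  m = 0110 → c = 1000000, weight = 1.
  m = 1110 → c = 1111010, weight = 5.
  m = 0001 → c = 0000100, weight = 1.
  m = 1001 → c = 0111110, weight = 5.
  m = 0101 → c = 0100000, weight = 1.
  m = 1101 → c = 0011010, weight = 3.
  m = 0011 → c = 1100000, weight = 2.
  m = 1011 → c = 1011010, weight = 4.
  m = 0111 → c = 1000100, weight = 2.
  m = 1111 → c = 1111110, weight = 6.
Tally weights:
  weight 0: 1 codewords.
  weight 1: 3 codewords.
  weight 2: 3 codewords.
  weight 3: 2 codewords.
  weight 4: 3 codewords.
  weight 5: 3 codewords.
  weight 6: 1 codewords.
Minimum distance d = smallest w > 0 with A_w > 0 = 1.
Sanity: Σ A_w = 16 = 2^4 = 16 ✓.


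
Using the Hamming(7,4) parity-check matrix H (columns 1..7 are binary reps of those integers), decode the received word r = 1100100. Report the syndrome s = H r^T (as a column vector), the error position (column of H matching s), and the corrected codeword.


s = (1, 1, 0)^T, error position = 6, corrected codeword c = 1100110

Compute s = H r^T mod 2 one row at a time:
  s_1 = 0 + 1 + 0 + 0 = 1 ≡ 1 (mod 2).
  s_2 = 1 + 0 + 0 + 0 = 1 ≡ 1 (mod 2).
  s_3 = 1 + 0 + 1 + 0 = 2 ≡ 0 (mod 2).
s = (1, 1, 0)^T — this equals column 6 of H (binary 110), so error is at position 6.
Correct: flip bit 6 of r = 1100100 to get c = 1100110.


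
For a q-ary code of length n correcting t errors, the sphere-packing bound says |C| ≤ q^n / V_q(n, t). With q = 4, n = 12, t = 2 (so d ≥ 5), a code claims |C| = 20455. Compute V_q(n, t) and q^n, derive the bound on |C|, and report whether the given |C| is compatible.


V_q(n, t) = 631, q^n = 16777216, Hamming bound = 26588, |C| = 20455 ≤ bound (satisfied).

Step 1: Compute V_q(n, t) = Σ_{j=0}^2 C(n, j) (q−1)^j.
  j = 0: C(12,0)·(3)^0 = 1·1 = 1.
  j = 1: C(12,1)·(3)^1 = 12·3 = 36.
  j = 2: C(12,2)·(3)^2 = 66·9 = 594.
  V_q(n, t) = 1 + 36 + 594 = 631.
Step 2: q^n = 4^12 = 16777216.
Step 3: Hamming bound ⌊q^n / V_q(n,t)⌋ = ⌊16777216/631⌋ = 26588.
Step 4: Compare |C| = 20455 to 26588: satisfied.
The claimed |C| lies below the Hamming bound.


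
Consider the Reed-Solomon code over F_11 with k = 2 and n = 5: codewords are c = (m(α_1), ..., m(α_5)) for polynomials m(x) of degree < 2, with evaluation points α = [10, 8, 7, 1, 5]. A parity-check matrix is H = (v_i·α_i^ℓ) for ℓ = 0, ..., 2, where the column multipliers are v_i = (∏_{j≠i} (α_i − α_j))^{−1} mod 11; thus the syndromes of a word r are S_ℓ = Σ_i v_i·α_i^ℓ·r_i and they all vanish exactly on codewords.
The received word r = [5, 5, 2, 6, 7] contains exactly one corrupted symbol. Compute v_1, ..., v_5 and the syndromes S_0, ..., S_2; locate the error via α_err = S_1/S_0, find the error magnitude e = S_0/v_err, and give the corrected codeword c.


S = (10, 1, 10), error at position 1, error magnitude e = 5, c = [0, 5, 2, 6, 7].

Step 1: column multipliers v_i = (∏_{j≠i}(α_i − α_j))^{−1} mod 11.
  i = 1 (α = 10): (10−8)(10−7)(10−1)(10−5) = 2·3·9·5 = 270 ≡ 6, so v_1 = 6^{−1} = 2 (mod 11).
  i = 2 (α = 8): (8−10)(8−7)(8−1)(8−5) = (−2)·1·7·3 = −42 ≡ 2, so v_2 = 2^{−1} = 6 (mod 11).
  i = 3 (α = 7): (7−10)(7−8)(7−1)(7−5) = (−3)·(−1)·6·2 = 36 ≡ 3, so v_3 = 3^{−1} = 4 (mod 11).
  i = 4 (α = 1): (1−10)(1−8)(1−7)(1−5) = (−9)·(−7)·(−6)·(−4) = 1512 ≡ 5, so v_4 = 5^{−1} = 9 (mod 11).
  i = 5 (α = 5): (5−10)(5−8)(5−7)(5−1) = (−5)·(−3)·(−2)·4 = −120 ≡ 1, so v_5 = 1^{−1} = 1 (mod 11).
  v = [2, 6, 4, 9, 1].
Step 2: syndromes of r = [5, 5, 2, 6, 7] (all sums mod 11).
  S_0 = Σ v_i r_i = 2·5 + 6·5 + 4·2 + 9·6 + 1·7 = 109 ≡ 10.
  S_1 = Σ v_i α_i r_i = 2·10·5 + 6·8·5 + 4·7·2 + 9·1·6 + 1·5·7 = 485 ≡ 1.
  α_i^2 mod 11 = [1, 9, 5, 1, 3].
  S_2 = Σ v_i α_i^2 r_i = 2·1·5 + 6·9·5 + 4·5·2 + 9·1·6 + 1·3·7 = 395 ≡ 10.
  S = (10, 1, 10) ≠ 0, so r is not a codeword (an error is present).
Step 3: locate the error. For a single error e at position i, S_ℓ = v_i·e·α_i^ℓ, so α_err = S_1/S_0.
  S_0^{−1} = 10^{−1} = 10 (mod 11), so α_err = 1·10 = 10 ≡ 10 = α_1. Error position i = 1.
  Consistency check: S_2/S_1 = 10·1 = 10 ≡ 10 = α_err ✓ (single-error assumption holds).
Step 4: error magnitude e = S_0/v_1 = S_0·∏_{j≠1}(α_1 − α_j) = 10·6 = 60 ≡ 5 (mod 11).
Step 5: correct position 1: c_1 = r_1 − e = 5 − 5 ≡ 0 (mod 11). Hence c = [0, 5, 2, 6, 7].
  Check: interpolating c through the α_i gives m(x) = 3 + 3·x (degree < 2) with m(α_i) = c_i for every i, so c is indeed a codeword.


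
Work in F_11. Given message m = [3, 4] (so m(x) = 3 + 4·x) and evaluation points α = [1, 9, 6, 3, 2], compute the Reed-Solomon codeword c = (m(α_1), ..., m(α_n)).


c = [7, 6, 5, 4, 0]

Message polynomial: m(x) = 3 + 4·x (mod 11).
For each evaluation point α_i, compute m(α_i) mod 11:
  α_1 = 1: Horner steps 4 → 7, so m(1) = 7.
  α_2 = 9: Horner steps 4 → 6, so m(9) = 6.
  α_3 = 6: Horner steps 4 → 5, so m(6) = 5.
  α_4 = 3: Horner steps 4 → 4, so m(3) = 4.
  α_5 = 2: Horner steps 4 → 0, so m(2) = 0.
Codeword c = [7, 6, 5, 4, 0] ∈ F_11^5.


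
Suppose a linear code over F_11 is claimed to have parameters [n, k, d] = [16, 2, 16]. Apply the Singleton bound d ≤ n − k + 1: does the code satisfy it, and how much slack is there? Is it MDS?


Singleton RHS = n − k + 1 = 15, slack = -1, bound violated (no such code; not MDS).

Singleton bound: d ≤ n − k + 1.
Here n = 16, k = 2, so n − k + 1 = 15.
Given d = 16, check d ≤ 15: NO.
Slack = (n − k + 1) − d = -1.
The slack is negative: d = 16 exceeds n − k + 1 = 15 by 1, so the Singleton bound is violated and no linear [16, 2, 16]_11 code can exist. In particular it is not MDS (MDS requires d = n − k + 1 exactly).
Description: the claimed parameters are [16, 2, 16]_11; such a code would be impossible (violates the Singleton bound).
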